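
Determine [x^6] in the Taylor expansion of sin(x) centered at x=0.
Expand to order 6: sin(x) = x^5/120 - x^3/6 + x + O(x^7).
The coefficient of x^6 is 0.

Final answer: 0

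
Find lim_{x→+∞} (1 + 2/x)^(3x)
As x → +∞: write (1 + 2/x)^(3x) = ((1 + 2/x)^x)^3 → (e^2)^3 = e^6.
Limit = e^(6).

Final answer: e^(6)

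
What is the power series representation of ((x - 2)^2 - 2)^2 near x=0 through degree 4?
x^4 - 8·x^3 + 20·x^2 - 16·x + 4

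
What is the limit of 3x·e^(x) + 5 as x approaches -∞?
The product is a 0·∞ indeterminate form at x → -∞.
Rewrite the product as 3x / e^(-x) (an ∞/∞ form) and apply L'Hôpital, or use the standard hierarchy e^(|x|) ≫ |x| as x → -∞.
The indeterminate product → 0, so the limit = 5.

Final answer: 5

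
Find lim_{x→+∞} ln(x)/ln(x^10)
This is an ∞/∞ indeterminate form as x → +∞.
Write ln(x^10) = 10·ln(x), reducing the quotient to 1/10.
Limit = 1/10.

Final answer: 1/10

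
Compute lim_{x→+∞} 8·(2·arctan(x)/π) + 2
Evaluate the dominant behaviour as x → +∞; each term tends to a finite value or vanishes.
Limit = 10.

Final answer: 10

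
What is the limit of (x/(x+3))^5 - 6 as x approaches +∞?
As x → +∞: x/(x+3) = 1/(1 + 3/x) → 1, and the 5th power of a limit-1 base also → 1; with the additive constant, 1 - 6 = -5.
Limit = -5.

Final answer: -5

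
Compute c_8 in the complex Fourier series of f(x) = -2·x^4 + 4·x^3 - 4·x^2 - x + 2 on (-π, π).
Compute the real Fourier coefficients first: a_8 = -π^2/4 - 29/128, b_8 = 11/32 - π^2.
Then c_8 = (a_8 − i·b_8)/2 = -π^2/8 - 29/256 - 11·i/64 + i·π^2/2.

Final answer: -π^2/8 - 29/256 - 11·i/64 + i·π^2/2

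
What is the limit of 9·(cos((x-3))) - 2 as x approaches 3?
Direct substitution at x = 3 gives 7.

Final answer: 7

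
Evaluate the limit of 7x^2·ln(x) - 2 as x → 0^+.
The product is a 0·∞ indeterminate form at x → 0⁺.
Rewrite the product as 7·ln(x) / x^(-2) and apply L'Hôpital, or use the standard hierarchy x^(-2) ≫ |ln x| as x → 0⁺.
The indeterminate product → 0, so the limit = -2.

Final answer: -2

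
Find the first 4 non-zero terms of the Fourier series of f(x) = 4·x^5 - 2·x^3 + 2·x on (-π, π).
(-164·π^2 + 8·π^4 + 988)·sin(x) + (-4·π^4 - 35 + 22·π^2)·sin(2·x) + (-196·π^2/27 + 500/81 + 8·π^4/3)·sin(3·x) + (-2·π^4 - 37/16 + 7·π^2/2)·sin(4·x)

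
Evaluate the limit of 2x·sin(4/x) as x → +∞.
As x → +∞: let u = 4/x → 0⁺; then 2·x·sin(4/x) = 2·4·sin(u)/u → 2·4·1 = 8.
Limit = 8.

Final answer: 8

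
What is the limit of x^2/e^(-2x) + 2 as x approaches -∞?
The quotient is an ∞/∞ indeterminate form as x → -∞.
Compare growth rates of the dominant terms (exponentials ≫ polynomials ≫ logarithms), or apply L'Hôpital's rule; the quotient → 0.
Adding the constant: 0 + 2 = 2. Limit = 2.

Final answer: 2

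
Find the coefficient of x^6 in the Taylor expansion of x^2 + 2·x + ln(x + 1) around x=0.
Expand to order 6: x^2 + 2·x + ln(x + 1) = -x^6/6 + x^5/5 - x^4/4 + x^3/3 + x^2/2 + 3·x + O(x^7).
The coefficient of x^6 is -1/6.

Final answer: -1/6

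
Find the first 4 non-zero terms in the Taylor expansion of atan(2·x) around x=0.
-128·x^7/7 + 32·x^5/5 - 8·x^3/3 + 2·x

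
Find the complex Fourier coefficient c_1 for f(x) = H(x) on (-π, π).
Compute the real Fourier coefficients first: a_1 = 0, b_1 = 2/π.
Then c_1 = (a_1 − i·b_1)/2 = -i/π.

Final answer: -i/π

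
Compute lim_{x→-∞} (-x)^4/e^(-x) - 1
The quotient is an ∞/∞ indeterminate form as x → -∞.
Compare growth rates of the dominant terms (exponentials ≫ polynomials ≫ logarithms), or apply L'Hôpital's rule; the quotient → 0.
Adding the constant: 0 - 1 = -1. Limit = -1.

Final answer: -1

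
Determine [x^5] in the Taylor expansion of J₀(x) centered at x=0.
Expand to order 5: J₀(x) = x^4/64 - x^2/4 + 1 + O(x^6).
The coefficient of x^5 is 0.

Final answer: 0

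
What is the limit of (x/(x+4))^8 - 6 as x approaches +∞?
As x → +∞: x/(x+4) = 1/(1 + 4/x) → 1, and the 8th power of a limit-1 base also → 1; with the additive constant, 1 - 6 = -5.
Limit = -5.

Final answer: -5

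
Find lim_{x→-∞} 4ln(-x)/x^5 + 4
The quotient is an ∞/∞ indeterminate form as x → -∞.
Compare growth rates of the dominant terms (exponentials ≫ polynomials ≫ logarithms), or apply L'Hôpital's rule; the quotient → 0.
Adding the constant: 0 + 4 = 4. Limit = 4.

Final answer: 4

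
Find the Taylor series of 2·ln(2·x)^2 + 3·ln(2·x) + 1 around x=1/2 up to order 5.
1 + 6·(x - 1/2) + 2·(x - 1/2)^2 - 8·(x - 1/2)^3 + 52·(x - 1/2)^4/3 - 512·(x - 1/2)^5/15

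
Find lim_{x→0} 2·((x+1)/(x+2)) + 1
Direct substitution at x = 0 gives 2.

Final answer: 2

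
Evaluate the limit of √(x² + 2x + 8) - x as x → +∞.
As x → +∞: multiply by the conjugate to get (2x+8)/(√(x²+2x+8)+x); the denominator ~ 2x, so the limit is 2/2 = 1.
Limit = 1.

Final answer: 1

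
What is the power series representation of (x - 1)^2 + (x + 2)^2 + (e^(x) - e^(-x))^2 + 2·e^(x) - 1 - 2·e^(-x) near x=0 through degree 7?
x^7/1260 + 8·x^6/45 + x^5/30 + 4·x^4/3 + 2·x^3/3 + 6·x^2 + 6·x + 4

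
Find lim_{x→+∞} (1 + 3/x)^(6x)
As x → +∞: write (1 + 3/x)^(6x) = ((1 + 3/x)^x)^6 → (e^3)^6 = e^18.
Limit = e^(18).

Final answer: e^(18)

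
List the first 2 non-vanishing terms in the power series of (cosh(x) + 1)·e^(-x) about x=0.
2 - 2·x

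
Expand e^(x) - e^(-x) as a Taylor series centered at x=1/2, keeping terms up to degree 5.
(-1 + e)·e^(-1/2) + (1 + e)·e^(-1/2)·(x - 1/2) + (-1 + e)·e^(-1/2)·(x - 1/2)^2/2 + (1 + e)·e^(-1/2)·(x - 1/2)^3/6 + (-1 + e)·e^(-1/2)·(x - 1/2)^4/24 + (1 + e)·e^(-1/2)·(x - 1/2)^5/120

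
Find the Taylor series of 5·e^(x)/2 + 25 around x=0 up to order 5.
x^5/48 + 5·x^4/48 + 5·x^3/12 + 5·x^2/4 + 5·x/2 + 55/2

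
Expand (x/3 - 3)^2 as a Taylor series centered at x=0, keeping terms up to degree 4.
x^2/9 - 2·x + 9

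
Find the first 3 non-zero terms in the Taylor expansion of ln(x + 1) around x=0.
x^3/3 - x^2/2 + x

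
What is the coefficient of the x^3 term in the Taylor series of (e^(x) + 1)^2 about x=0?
Expand to order 3: (e^(x) + 1)^2 = 5·x^3/3 + 3·x^2 + 4·x + 4 + O(x^4).
The coefficient of x^3 is 5/3.

Final answer: 5/3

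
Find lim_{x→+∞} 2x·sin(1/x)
As x → +∞: let u = 1/x → 0⁺; then 2·x·sin(1/x) = 2·1·sin(u)/u → 2·1·1 = 2.
Limit = 2.

Final answer: 2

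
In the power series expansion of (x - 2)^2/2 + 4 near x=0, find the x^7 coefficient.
Expand to order 7: (x - 2)^2/2 + 4 = x^2/2 - 2·x + 6 + O(x^8).
The coefficient of x^7 is 0.

Final answer: 0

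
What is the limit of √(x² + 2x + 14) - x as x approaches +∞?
This is an ∞ − ∞ indeterminate form.
Multiply and divide by the conjugate √(x²+2x + 14) + x; the x² terms cancel, leaving (2x + 14)/(√(x²+2x + 14)+x) → 2/2 = 1.
Limit = 1.

Final answer: 1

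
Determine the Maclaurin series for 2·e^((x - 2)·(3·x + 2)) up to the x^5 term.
-1756·x^5·e^(-4)/15 + 235·x^4·e^(-4)/3 - 136·x^3·e^(-4)/3 + 22·x^2·e^(-4) - 8·x·e^(-4) + 2·e^(-4)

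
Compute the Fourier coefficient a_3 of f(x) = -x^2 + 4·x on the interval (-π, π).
a_3 = (1/π) ∫_{-π}^{π} f(x)·cos(3x) dx.
Evaluate the integral (use parity and integration by parts as needed): a_3 = 4/9.

Final answer: 4/9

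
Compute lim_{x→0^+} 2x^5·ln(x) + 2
The product is a 0·∞ indeterminate form at x → 0⁺.
Rewrite the product as 2·ln(x) / x^(-5) and apply L'Hôpital, or use the standard hierarchy x^(-5) ≫ |ln x| as x → 0⁺.
The indeterminate product → 0, so the limit = 2.

Final answer: 2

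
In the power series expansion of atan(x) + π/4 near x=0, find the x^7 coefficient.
Expand to order 7: atan(x) + π/4 = -x^7/7 + x^5/5 - x^3/3 + x + π/4 + O(x^8).
The coefficient of x^7 is -1/7.

Final answer: -1/7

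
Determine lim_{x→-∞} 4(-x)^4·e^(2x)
This is a 0·∞ indeterminate form at x → -∞.
Rewrite the product as 4(-x)^4 / e^(-2x) (an ∞/∞ form) and apply L'Hôpital, or use the standard hierarchy e^(2|x|) ≫ |(-x)^4| as x → -∞.
The indeterminate product → 0, so the limit = 0.

Final answer: 0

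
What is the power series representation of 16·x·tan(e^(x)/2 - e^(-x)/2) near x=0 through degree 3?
16·x^2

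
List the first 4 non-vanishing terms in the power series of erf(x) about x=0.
-x^7/(21·√(π)) + x^5/(5·√(π)) - 2·x^3/(3·√(π)) + 2·x/√(π)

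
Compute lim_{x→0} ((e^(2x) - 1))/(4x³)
Both numerator and denominator → 0 as x → 0; this is a 0/0 indeterminate form.
Expand each to leading order near x = 0: numerator ~ 2·x, denominator ~ 4·x^3.
The limit of the ratio is ∞.

Final answer: ∞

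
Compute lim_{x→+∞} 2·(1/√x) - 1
Evaluate the dominant behaviour as x → +∞; each term tends to a finite value or vanishes.
Limit = -1.

Final answer: -1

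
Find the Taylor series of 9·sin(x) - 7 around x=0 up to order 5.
3·x^5/40 - 3·x^3/2 + 9·x - 7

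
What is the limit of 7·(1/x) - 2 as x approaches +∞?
Evaluate the dominant behaviour as x → +∞; each term tends to a finite value or vanishes.
Limit = -2.

Final answer: -2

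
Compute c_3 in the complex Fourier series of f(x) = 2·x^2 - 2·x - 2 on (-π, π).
Compute the real Fourier coefficients first: a_3 = -8/9, b_3 = -4/3.
Then c_3 = (a_3 − i·b_3)/2 = -4/9 + 2·i/3.

Final answer: -4/9 + 2·i/3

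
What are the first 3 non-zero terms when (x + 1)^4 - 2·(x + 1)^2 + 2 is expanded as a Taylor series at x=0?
4·x^3 + 4·x^2 + 1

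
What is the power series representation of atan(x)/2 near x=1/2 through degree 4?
atan(1/2)/2 + 2·(x - 1/2)/5 - 4·(x - 1/2)^2/25 - 8·(x - 1/2)^3/375 + 48·(x - 1/2)^4/625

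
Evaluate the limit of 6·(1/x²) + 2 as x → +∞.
Evaluate the dominant behaviour as x → +∞; each term tends to a finite value or vanishes.
Limit = 2.

Final answer: 2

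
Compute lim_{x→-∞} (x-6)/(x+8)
Evaluate the dominant behaviour as x → -∞; each term tends to a finite value or vanishes.
Limit = 1.

Final answer: 1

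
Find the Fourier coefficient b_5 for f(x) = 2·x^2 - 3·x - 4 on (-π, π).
b_5 = (1/π) ∫_{-π}^{π} f(x)·sin(5x) dx.
Evaluate the integral (use parity and integration by parts as needed): b_5 = -6/5.

Final answer: -6/5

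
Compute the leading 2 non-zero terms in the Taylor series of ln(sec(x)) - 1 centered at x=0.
x^2/2 - 1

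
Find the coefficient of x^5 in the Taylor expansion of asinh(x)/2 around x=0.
Expand to order 5: asinh(x)/2 = 3·x^5/80 - x^3/12 + x/2 + O(x^6).
The coefficient of x^5 is 3/80.

Final answer: 3/80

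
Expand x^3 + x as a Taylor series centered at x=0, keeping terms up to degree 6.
x^3 + x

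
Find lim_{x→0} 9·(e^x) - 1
Direct substitution at x = 0 gives 8.

Final answer: 8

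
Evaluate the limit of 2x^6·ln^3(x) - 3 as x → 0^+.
The product is a 0·∞ indeterminate form at x → 0⁺.
Rewrite the product as 2·ln^3(x) / x^(-6) and apply L'Hôpital, or use the standard hierarchy x^(-6) ≫ |ln x|^3 as x → 0⁺.
The indeterminate product → 0, so the limit = -3.

Final answer: -3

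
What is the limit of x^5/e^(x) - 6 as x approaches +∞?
The quotient is an ∞/∞ indeterminate form as x → +∞.
The exponential denominator e^(x) dominates the polynomial numerator (e^x ≫ x^5 as x → ∞), so the quotient → 0.
Adding the constant: 0 - 6 = -6. Limit = -6.

Final answer: -6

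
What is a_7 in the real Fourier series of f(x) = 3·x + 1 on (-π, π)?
a_7 = (1/π) ∫_{-π}^{π} f(x)·cos(7x) dx.
Evaluate the integral (use parity and integration by parts as needed): a_7 = 0.

Final answer: 0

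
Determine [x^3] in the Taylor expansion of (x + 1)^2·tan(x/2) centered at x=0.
Expand to order 3: (x + 1)^2·tan(x/2) = 13·x^3/24 + x^2 + x/2 + O(x^4).
The coefficient of x^3 is 13/24.

Final answer: 13/24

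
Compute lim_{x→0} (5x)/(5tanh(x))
Both numerator and denominator → 0 as x → 0; this is a 0/0 indeterminate form.
Expand each to leading order near x = 0: numerator ~ 5·x, denominator ~ 5·x.
The limit of the ratio is 1.

Final answer: 1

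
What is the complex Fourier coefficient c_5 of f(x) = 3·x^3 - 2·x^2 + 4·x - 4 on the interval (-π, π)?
Compute the real Fourier coefficients first: a_5 = 8/25, b_5 = 164/125 + 6·π^2/5.
Then c_5 = (a_5 − i·b_5)/2 = 4/25 - 3·i·π^2/5 - 82·i/125.

Final answer: 4/25 - 3·i·π^2/5 - 82·i/125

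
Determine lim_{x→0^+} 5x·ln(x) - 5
The product is a 0·∞ indeterminate form at x → 0⁺.
Rewrite the product as 5·ln(x) / x^(-1) and apply L'Hôpital, or use the standard hierarchy x^(-1) ≫ |ln x| as x → 0⁺.
The indeterminate product → 0, so the limit = -5.

Final answer: -5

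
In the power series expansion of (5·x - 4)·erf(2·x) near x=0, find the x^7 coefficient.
Expand to order 7: (5·x - 4)·erf(2·x) = 512·x^7/(21·√(π)) + 32·x^6/√(π) - 128·x^5/(5·√(π)) - 80·x^4/(3·√(π)) + 64·x^3/(3·√(π)) + 20·x^2/√(π) - 16·x/√(π) + O(x^8).
The coefficient of x^7 is 512/(21·√(π)).

Final answer: 512/(21·√(π))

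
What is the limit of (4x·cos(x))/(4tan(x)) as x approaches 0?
Both numerator and denominator → 0 as x → 0; this is a 0/0 indeterminate form.
Expand each to leading order near x = 0: numerator ~ 4·x, denominator ~ 4·x.
The limit of the ratio is 1.

Final answer: 1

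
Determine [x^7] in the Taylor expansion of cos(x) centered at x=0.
Expand to order 7: cos(x) = -x^6/720 + x^4/24 - x^2/2 + 1 + O(x^8).
The coefficient of x^7 is 0.

Final answer: 0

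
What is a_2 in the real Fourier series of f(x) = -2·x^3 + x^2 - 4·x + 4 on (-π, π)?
a_2 = (1/π) ∫_{-π}^{π} f(x)·cos(2x) dx.
Evaluate the integral (use parity and integration by parts as needed): a_2 = 1.

Final answer: 1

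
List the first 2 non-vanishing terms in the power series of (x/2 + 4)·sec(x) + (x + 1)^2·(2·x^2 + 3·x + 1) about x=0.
11·x/2 + 5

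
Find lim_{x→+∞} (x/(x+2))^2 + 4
As x → +∞: x/(x+2) = 1/(1 + 2/x) → 1, and the 2nd power of a limit-1 base also → 1; with the additive constant, 1 + 4 = 5.
Limit = 5.

Final answer: 5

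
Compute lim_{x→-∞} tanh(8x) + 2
Evaluate the dominant behaviour as x → -∞; each term tends to a finite value or vanishes.
Limit = 1.

Final answer: 1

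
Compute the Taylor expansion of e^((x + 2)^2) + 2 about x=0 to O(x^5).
115·x^4·e^(4)/6 + 44·x^3·e^(4)/3 + 9·x^2·e^(4) + 4·x·e^(4) + 2 + e^(4)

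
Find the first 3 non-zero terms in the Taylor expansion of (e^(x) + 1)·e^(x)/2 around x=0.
5·x^2/4 + 3·x/2 + 1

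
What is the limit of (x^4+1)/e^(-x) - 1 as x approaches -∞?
The quotient is an ∞/∞ indeterminate form as x → -∞.
Compare growth rates of the dominant terms (exponentials ≫ polynomials ≫ logarithms), or apply L'Hôpital's rule; the quotient → 0.
Adding the constant: 0 - 1 = -1. Limit = -1.

Final answer: -1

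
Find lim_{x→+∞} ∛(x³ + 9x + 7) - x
This is an ∞ − ∞ indeterminate form.
Multiply by (A² + AB + B²)/(A² + AB + B²) where A = ∛(x³+9x + 7), B = x to use A³ − B³ = (A−B)(A²+AB+B²); the x³ terms cancel, leaving (9x + 7)/(A²+AB+B²) with denominator ~ 3x², so the limit is 0.
Limit = 0.

Final answer: 0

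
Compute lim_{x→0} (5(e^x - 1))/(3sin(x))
Both numerator and denominator → 0 as x → 0; this is a 0/0 indeterminate form.
Expand each to leading order near x = 0: numerator ~ 5·x, denominator ~ 3·x.
The limit of the ratio is 5/3.

Final answer: 5/3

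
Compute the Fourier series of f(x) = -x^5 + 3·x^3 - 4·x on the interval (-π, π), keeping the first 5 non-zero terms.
(-284 - 2·π^4 + 46·π^2)·sin(x) + (-8·π^2 + 16 + π^4)·sin(2·x) + (-2·π^4/3 - 404/81 + 94·π^2/27)·sin(3·x) + (-17·π^2/8 + 179/64 + π^4/2)·sin(4·x) + (-2·π^4/5 - 1228/625 + 38·π^2/25)·sin(5·x)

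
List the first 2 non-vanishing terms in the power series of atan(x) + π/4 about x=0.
x + π/4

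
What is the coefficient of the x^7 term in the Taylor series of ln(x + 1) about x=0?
Expand to order 7: ln(x + 1) = x^7/7 - x^6/6 + x^5/5 - x^4/4 + x^3/3 - x^2/2 + x + O(x^8).
The coefficient of x^7 is 1/7.

Final answer: 1/7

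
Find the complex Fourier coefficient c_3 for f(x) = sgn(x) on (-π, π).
Compute the real Fourier coefficients first: a_3 = 0, b_3 = 4/(3·π).
Then c_3 = (a_3 − i·b_3)/2 = -2·i/(3·π).

Final answer: -2·i/(3·π)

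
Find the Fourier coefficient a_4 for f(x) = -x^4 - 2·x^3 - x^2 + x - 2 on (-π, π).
a_4 = (1/π) ∫_{-π}^{π} f(x)·cos(4x) dx.
Evaluate the integral (use parity and integration by parts as needed): a_4 = -π^2/2 - 1/16.

Final answer: -π^2/2 - 1/16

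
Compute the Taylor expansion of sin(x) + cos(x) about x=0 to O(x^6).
x^5/120 + x^4/24 - x^3/6 - x^2/2 + x + 1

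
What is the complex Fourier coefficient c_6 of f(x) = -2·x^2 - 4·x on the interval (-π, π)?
Compute the real Fourier coefficients first: a_6 = -2/9, b_6 = 4/3.
Then c_6 = (a_6 − i·b_6)/2 = -1/9 - 2·i/3.

Final answer: -1/9 - 2·i/3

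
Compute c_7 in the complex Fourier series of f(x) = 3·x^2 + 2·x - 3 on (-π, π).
Compute the real Fourier coefficients first: a_7 = -12/49, b_7 = 4/7.
Then c_7 = (a_7 − i·b_7)/2 = -6/49 - 2·i/7.

Final answer: -6/49 - 2·i/7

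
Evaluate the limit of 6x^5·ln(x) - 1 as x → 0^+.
The product is a 0·∞ indeterminate form at x → 0⁺.
Rewrite the product as 6·ln(x) / x^(-5) and apply L'Hôpital, or use the standard hierarchy x^(-5) ≫ |ln x| as x → 0⁺.
The indeterminate product → 0, so the limit = -1.

Final answer: -1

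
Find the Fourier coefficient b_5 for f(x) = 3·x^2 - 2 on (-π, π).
b_5 = (1/π) ∫_{-π}^{π} f(x)·sin(5x) dx.
Evaluate the integral (use parity and integration by parts as needed): b_5 = 0.

Final answer: 0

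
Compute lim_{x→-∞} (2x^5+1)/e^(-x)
This is an ∞/∞ indeterminate form as x → -∞.
Compare growth rates of the dominant terms (exponentials ≫ polynomials ≫ logarithms), or apply L'Hôpital's rule; the quotient → 0.
Limit = 0.

Final answer: 0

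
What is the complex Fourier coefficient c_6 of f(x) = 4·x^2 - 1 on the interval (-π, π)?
Compute the real Fourier coefficients first: a_6 = 4/9, b_6 = 0.
Then c_6 = (a_6 − i·b_6)/2 = 2/9.

Final answer: 2/9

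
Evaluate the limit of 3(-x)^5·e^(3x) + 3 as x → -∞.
The product is a 0·∞ indeterminate form at x → -∞.
Rewrite the product as 3(-x)^5 / e^(-3x) (an ∞/∞ form) and apply L'Hôpital, or use the standard hierarchy e^(3|x|) ≫ |(-x)^5| as x → -∞.
The indeterminate product → 0, so the limit = 3.

Final answer: 3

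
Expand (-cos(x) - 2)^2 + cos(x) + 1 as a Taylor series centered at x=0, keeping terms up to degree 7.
-37·x^6/720 + 13·x^4/24 - 7·x^2/2 + 11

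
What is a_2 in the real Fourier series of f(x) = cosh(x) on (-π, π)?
a_2 = (1/π) ∫_{-π}^{π} f(x)·cos(2x) dx.
Evaluate the integral (use parity and integration by parts as needed): a_2 = 2·sinh(π)/(5·π).

Final answer: 2·sinh(π)/(5·π)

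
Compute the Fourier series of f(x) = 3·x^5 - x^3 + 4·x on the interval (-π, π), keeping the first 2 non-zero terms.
(-122·π^2 + 6·π^4 + 740)·sin(x) + (-3·π^4 - 28 + 16·π^2)·sin(2·x)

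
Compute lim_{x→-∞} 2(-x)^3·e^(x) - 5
The product is a 0·∞ indeterminate form at x → -∞.
Rewrite the product as 2(-x)^3 / e^(-x) (an ∞/∞ form) and apply L'Hôpital, or use the standard hierarchy e^(|x|) ≫ |(-x)^3| as x → -∞.
The indeterminate product → 0, so the limit = -5.

Final answer: -5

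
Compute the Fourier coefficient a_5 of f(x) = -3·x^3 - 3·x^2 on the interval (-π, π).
a_5 = (1/π) ∫_{-π}^{π} f(x)·cos(5x) dx.
Evaluate the integral (use parity and integration by parts as needed): a_5 = 12/25.

Final answer: 12/25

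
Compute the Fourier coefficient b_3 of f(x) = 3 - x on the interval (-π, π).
b_3 = (1/π) ∫_{-π}^{π} f(x)·sin(3x) dx.
Evaluate the integral (use parity and integration by parts as needed): b_3 = -2/3.

Final answer: -2/3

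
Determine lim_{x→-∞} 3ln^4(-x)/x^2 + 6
The quotient is an ∞/∞ indeterminate form as x → -∞.
Compare growth rates of the dominant terms (exponentials ≫ polynomials ≫ logarithms), or apply L'Hôpital's rule; the quotient → 0.
Adding the constant: 0 + 6 = 6. Limit = 6.

Final answer: 6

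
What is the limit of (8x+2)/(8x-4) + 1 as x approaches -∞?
Evaluate the dominant behaviour as x → -∞; each term tends to a finite value or vanishes.
Limit = 2.

Final answer: 2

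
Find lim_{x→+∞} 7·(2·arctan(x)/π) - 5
Evaluate the dominant behaviour as x → +∞; each term tends to a finite value or vanishes.
Limit = 2.

Final answer: 2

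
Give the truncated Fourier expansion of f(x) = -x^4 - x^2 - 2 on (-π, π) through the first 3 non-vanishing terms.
(-44 + 8·π^2)·cos(x) + (2 - 2·π^2)·cos(2·x) - π^4/5 - π^2/3 - 2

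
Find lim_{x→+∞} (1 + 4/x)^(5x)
As x → +∞: write (1 + 4/x)^(5x) = ((1 + 4/x)^x)^5 → (e^4)^5 = e^20.
Limit = e^(20).

Final answer: e^(20)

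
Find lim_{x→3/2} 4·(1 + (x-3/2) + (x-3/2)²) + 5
Direct substitution at x = 3/2 gives 9.

Final answer: 9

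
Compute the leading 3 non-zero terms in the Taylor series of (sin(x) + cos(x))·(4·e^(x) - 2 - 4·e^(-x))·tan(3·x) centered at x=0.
9·x^3 + 18·x^2 - 6·x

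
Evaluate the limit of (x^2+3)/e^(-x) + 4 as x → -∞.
The quotient is an ∞/∞ indeterminate form as x → -∞.
Compare growth rates of the dominant terms (exponentials ≫ polynomials ≫ logarithms), or apply L'Hôpital's rule; the quotient → 0.
Adding the constant: 0 + 4 = 4. Limit = 4.

Final answer: 4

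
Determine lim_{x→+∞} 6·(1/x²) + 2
Evaluate the dominant behaviour as x → +∞; each term tends to a finite value or vanishes.
Limit = 2.

Final answer: 2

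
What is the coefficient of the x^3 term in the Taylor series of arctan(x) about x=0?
Expand to order 3: arctan(x) = -x^3/3 + x + O(x^4).
The coefficient of x^3 is -1/3.

Final answer: -1/3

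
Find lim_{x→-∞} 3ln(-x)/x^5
This is an ∞/∞ indeterminate form as x → -∞.
Compare growth rates of the dominant terms (exponentials ≫ polynomials ≫ logarithms), or apply L'Hôpital's rule; the quotient → 0.
Limit = 0.

Final answer: 0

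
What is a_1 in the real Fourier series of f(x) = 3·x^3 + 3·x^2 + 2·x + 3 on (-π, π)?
a_1 = (1/π) ∫_{-π}^{π} f(x)·cos(1x) dx.
Evaluate the integral (use parity and integration by parts as needed): a_1 = -12.

Final answer: -12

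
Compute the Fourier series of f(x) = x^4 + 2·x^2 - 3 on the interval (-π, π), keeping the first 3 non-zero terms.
(40 - 8·π^2)·cos(x) + (-1 + 2·π^2)·cos(2·x) - 3 + 2·π^2/3 + π^4/5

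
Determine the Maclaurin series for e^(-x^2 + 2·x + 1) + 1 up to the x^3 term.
-2·e·x^3/3 + e·x^2 + 2·e·x + 1 + e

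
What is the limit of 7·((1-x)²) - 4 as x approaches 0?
Direct substitution at x = 0 gives 3.

Final answer: 3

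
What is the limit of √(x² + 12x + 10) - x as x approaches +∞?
This is an ∞ − ∞ indeterminate form.
Multiply and divide by the conjugate √(x²+12x + 10) + x; the x² terms cancel, leaving (12x + 10)/(√(x²+12x + 10)+x) → 12/2 = 6.
Limit = 6.

Final answer: 6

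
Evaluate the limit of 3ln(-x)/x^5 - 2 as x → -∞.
The quotient is an ∞/∞ indeterminate form as x → -∞.
Compare growth rates of the dominant terms (exponentials ≫ polynomials ≫ logarithms), or apply L'Hôpital's rule; the quotient → 0.
Adding the constant: 0 - 2 = -2. Limit = -2.

Final answer: -2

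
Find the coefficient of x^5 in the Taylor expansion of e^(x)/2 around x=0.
Expand to order 5: e^(x)/2 = x^5/240 + x^4/48 + x^3/12 + x^2/4 + x/2 + 1/2 + O(x^6).
The coefficient of x^5 is 1/240.

Final answer: 1/240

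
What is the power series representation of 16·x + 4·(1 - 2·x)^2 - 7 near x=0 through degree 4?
16·x^2 - 3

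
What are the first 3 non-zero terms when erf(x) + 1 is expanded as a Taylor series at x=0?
-2·x^3/(3·√(π)) + 2·x/√(π) + 1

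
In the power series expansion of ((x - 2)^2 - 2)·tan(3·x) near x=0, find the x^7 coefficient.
Expand to order 7: ((x - 2)^2 - 2)·tan(3·x) = 9396·x^7/35 - 648·x^6/5 + 369·x^5/5 - 36·x^4 + 21·x^3 - 12·x^2 + 6·x + O(x^8).
The coefficient of x^7 is 9396/35.

Final answer: 9396/35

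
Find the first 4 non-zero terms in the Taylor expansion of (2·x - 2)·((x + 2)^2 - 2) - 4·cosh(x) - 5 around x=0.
2·x^3 + 4·x^2 - 4·x - 13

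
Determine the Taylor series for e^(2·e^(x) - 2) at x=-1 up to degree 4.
e^(-2)·e^(2·e^(-1)) + 2·e^(-3)·e^(2·e^(-1))·(x + 1) + (2·e^(2·e^(-1)) + e·e^(2·e^(-1)))·e^(-4)·(x + 1)^2 + (4·e^(2·e^(-1)) + e^(2)·e^(2·e^(-1)) + 6·e·e^(2·e^(-1)))·e^(-5)·(x + 1)^3/3 + (8·e^(2·e^(-1)) + e^(3)·e^(2·e^(-1)) + 24·e·e^(2·e^(-1)) + 14·e^(2)·e^(2·e^(-1)))·e^(-6)·(x + 1)^4/12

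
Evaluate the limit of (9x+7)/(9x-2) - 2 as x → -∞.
Evaluate the dominant behaviour as x → -∞; each term tends to a finite value or vanishes.
Limit = -1.

Final answer: -1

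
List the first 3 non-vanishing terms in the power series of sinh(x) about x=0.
x^5/120 + x^3/6 + x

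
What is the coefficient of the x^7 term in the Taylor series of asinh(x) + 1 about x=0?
Expand to order 7: asinh(x) + 1 = -5·x^7/112 + 3·x^5/40 - x^3/6 + x + 1 + O(x^8).
The coefficient of x^7 is -5/112.

Final answer: -5/112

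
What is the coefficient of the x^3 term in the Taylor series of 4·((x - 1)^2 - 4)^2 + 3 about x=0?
Expand to order 3: 4·((x - 1)^2 - 4)^2 + 3 = -16·x^3 - 8·x^2 + 48·x + 39 + O(x^4).
The coefficient of x^3 is -16.

Final answer: -16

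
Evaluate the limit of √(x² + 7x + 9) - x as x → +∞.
This is an ∞ − ∞ indeterminate form.
Multiply and divide by the conjugate √(x²+7x + 9) + x; the x² terms cancel, leaving (7x + 9)/(√(x²+7x + 9)+x) → 7/2.
Limit = 7/2.

Final answer: 7/2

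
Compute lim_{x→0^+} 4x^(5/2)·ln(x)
This is a 0·∞ indeterminate form at x → 0⁺.
Rewrite the product as 4·ln(x) / x^(-5/2) and apply L'Hôpital, or use the standard hierarchy x^(-5/2) ≫ |ln x| as x → 0⁺.
The indeterminate product → 0, so the limit = 0.

Final answer: 0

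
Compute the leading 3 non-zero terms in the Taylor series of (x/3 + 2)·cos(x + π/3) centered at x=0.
x^2·(-1/2 - √(3)/6) + x·(1/6 - √(3)) + 1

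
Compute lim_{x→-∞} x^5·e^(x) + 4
The product is a 0·∞ indeterminate form at x → -∞.
Rewrite the product as x^5 / e^(-x) (an ∞/∞ form) and apply L'Hôpital, or use the standard hierarchy e^(|x|) ≫ |x^5| as x → -∞.
The indeterminate product → 0, so the limit = 4.

Final answer: 4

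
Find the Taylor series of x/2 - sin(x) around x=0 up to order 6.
-x^5/120 + x^3/6 - x/2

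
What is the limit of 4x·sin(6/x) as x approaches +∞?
As x → +∞: let u = 6/x → 0⁺; then 4·x·sin(6/x) = 4·6·sin(u)/u → 4·6·1 = 24.
Limit = 24.

Final answer: 24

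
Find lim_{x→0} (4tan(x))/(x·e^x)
Both numerator and denominator → 0 as x → 0; this is a 0/0 indeterminate form.
Expand each to leading order near x = 0: numerator ~ 4·x, denominator ~ x.
The limit of the ratio is 4.

Final answer: 4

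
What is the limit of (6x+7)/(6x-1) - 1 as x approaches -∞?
Evaluate the dominant behaviour as x → -∞; each term tends to a finite value or vanishes.
Limit = 0.

Final answer: 0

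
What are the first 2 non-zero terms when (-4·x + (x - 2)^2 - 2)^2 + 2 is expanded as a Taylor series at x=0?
6 - 32·x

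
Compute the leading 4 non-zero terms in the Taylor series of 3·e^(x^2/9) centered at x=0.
x^6/1458 + x^4/54 + x^2/3 + 3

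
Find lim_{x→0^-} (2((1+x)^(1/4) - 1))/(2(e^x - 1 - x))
Both numerator and denominator → 0 as x → 0^-; this is a 0/0 indeterminate form.
Expand each to leading order near x = 0: numerator ~ x/2, denominator ~ x^2.
The limit of the ratio is -∞.

Final answer: -∞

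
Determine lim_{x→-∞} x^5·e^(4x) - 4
The product is a 0·∞ indeterminate form at x → -∞.
Rewrite the product as x^5 / e^(-4x) (an ∞/∞ form) and apply L'Hôpital, or use the standard hierarchy e^(4|x|) ≫ |x^5| as x → -∞.
The indeterminate product → 0, so the limit = -4.

Final answer: -4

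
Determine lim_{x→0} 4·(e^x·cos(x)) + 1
Direct substitution at x = 0 gives 5.

Final answer: 5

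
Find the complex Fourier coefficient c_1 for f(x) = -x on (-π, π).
Compute the real Fourier coefficients first: a_1 = 0, b_1 = -2.
Then c_1 = (a_1 − i·b_1)/2 = i.

Final answer: i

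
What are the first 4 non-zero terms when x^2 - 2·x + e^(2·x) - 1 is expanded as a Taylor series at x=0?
4·x^5/15 + 2·x^4/3 + 4·x^3/3 + 3·x^2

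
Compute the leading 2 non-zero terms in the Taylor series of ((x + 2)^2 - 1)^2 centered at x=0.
24·x + 9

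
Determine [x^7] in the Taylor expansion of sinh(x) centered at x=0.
Expand to order 7: sinh(x) = x^7/5040 + x^5/120 + x^3/6 + x + O(x^8).
The coefficient of x^7 is 1/5040.

Final answer: 1/5040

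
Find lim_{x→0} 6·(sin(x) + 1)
Direct substitution at x = 0 gives 6.

Final answer: 6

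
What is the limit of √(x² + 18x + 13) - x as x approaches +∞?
This is an ∞ − ∞ indeterminate form.
Multiply and divide by the conjugate √(x²+18x + 13) + x; the x² terms cancel, leaving (18x + 13)/(√(x²+18x + 13)+x) → 18/2 = 9.
Limit = 9.

Final answer: 9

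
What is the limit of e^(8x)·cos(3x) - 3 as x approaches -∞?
Evaluate the dominant behaviour as x → -∞; each term tends to a finite value or vanishes.
Limit = -3.

Final answer: -3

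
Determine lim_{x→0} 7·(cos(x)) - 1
Direct substitution at x = 0 gives 6.

Final answer: 6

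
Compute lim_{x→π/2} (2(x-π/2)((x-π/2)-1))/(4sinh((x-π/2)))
Both numerator and denominator → 0 as x → π/2; this is a 0/0 indeterminate form.
Expand each to leading order near x = π/2: numerator ~ -2·(x - π/2), denominator ~ 4·(x - π/2).
The limit of the ratio is -1/2.

Final answer: -1/2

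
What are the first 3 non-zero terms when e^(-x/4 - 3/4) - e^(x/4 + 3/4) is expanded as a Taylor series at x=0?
x^2·(-e^(3/4)/32 + e^(-3/4)/32) + x·(-e^(3/4)/4 - e^(-3/4)/4) - e^(3/4) + e^(-3/4)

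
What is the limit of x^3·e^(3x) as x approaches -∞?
This is a 0·∞ indeterminate form at x → -∞.
Rewrite the product as x^3 / e^(-3x) (an ∞/∞ form) and apply L'Hôpital, or use the standard hierarchy e^(3|x|) ≫ |x^3| as x → -∞.
The indeterminate product → 0, so the limit = 0.

Final answer: 0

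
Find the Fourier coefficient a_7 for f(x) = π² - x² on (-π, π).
a_7 = (1/π) ∫_{-π}^{π} f(x)·cos(7x) dx.
Evaluate the integral (use parity and integration by parts as needed): a_7 = 4/49.

Final answer: 4/49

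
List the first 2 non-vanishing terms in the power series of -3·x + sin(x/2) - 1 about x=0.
-5·x/2 - 1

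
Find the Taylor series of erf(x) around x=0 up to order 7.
-x^7/(21·√(π)) + x^5/(5·√(π)) - 2·x^3/(3·√(π)) + 2·x/√(π)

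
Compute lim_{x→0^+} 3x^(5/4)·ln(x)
This is a 0·∞ indeterminate form at x → 0⁺.
Rewrite the product as 3·ln(x) / x^(-5/4) and apply L'Hôpital, or use the standard hierarchy x^(-5/4) ≫ |ln x| as x → 0⁺.
The indeterminate product → 0, so the limit = 0.

Final answer: 0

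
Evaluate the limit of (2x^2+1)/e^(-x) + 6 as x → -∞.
The quotient is an ∞/∞ indeterminate form as x → -∞.
Compare growth rates of the dominant terms (exponentials ≫ polynomials ≫ logarithms), or apply L'Hôpital's rule; the quotient → 0.
Adding the constant: 0 + 6 = 6. Limit = 6.

Final answer: 6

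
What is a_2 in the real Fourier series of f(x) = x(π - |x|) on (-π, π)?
a_2 = (1/π) ∫_{-π}^{π} f(x)·cos(2x) dx.
Evaluate the integral (use parity and integration by parts as needed): a_2 = 0.

Final answer: 0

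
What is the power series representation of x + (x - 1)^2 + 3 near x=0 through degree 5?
x^2 - x + 4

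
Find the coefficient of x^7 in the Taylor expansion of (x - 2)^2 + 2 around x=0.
Expand to order 7: (x - 2)^2 + 2 = x^2 - 4·x + 6 + O(x^8).
The coefficient of x^7 is 0.

Final answer: 0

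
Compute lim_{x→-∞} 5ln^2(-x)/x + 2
The quotient is an ∞/∞ indeterminate form as x → -∞.
Compare growth rates of the dominant terms (exponentials ≫ polynomials ≫ logarithms), or apply L'Hôpital's rule; the quotient → 0.
Adding the constant: 0 + 2 = 2. Limit = 2.

Final answer: 2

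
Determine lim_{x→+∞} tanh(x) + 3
Evaluate the dominant behaviour as x → +∞; each term tends to a finite value or vanishes.
Limit = 4.

Final answer: 4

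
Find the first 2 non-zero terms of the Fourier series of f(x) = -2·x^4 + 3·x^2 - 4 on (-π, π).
(-108 + 16·π^2)·cos(x) - 2·π^4/5 - 4 + π^2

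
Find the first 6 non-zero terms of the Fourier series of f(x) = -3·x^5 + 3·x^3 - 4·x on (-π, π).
(-764 - 6·π^4 + 126·π^2)·sin(x) + (-18·π^2 + 31 + 3·π^4)·sin(2·x) + (-2·π^4 - 188/27 + 58·π^2/9)·sin(3·x) + (-27·π^2/8 + 209/64 + 3·π^4/2)·sin(4·x) + (-6·π^4/5 - 1324/625 + 54·π^2/25)·sin(5·x) + (-14·π^2/9 + 43/27 + π^4)·sin(6·x)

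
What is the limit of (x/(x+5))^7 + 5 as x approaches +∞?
As x → +∞: x/(x+5) = 1/(1 + 5/x) → 1, and the 7th power of a limit-1 base also → 1; with the additive constant, 1 + 5 = 6.
Limit = 6.

Final answer: 6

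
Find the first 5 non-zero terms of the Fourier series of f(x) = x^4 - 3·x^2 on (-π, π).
(60 - 8·π^2)·cos(x) + (-6 + 2·π^2)·cos(2·x) + (52/27 - 8·π^2/9)·cos(3·x) + (-15/16 + π^2/2)·cos(4·x) - π^2 + π^4/5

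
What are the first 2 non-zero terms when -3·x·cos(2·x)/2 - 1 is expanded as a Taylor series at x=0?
-3·x/2 - 1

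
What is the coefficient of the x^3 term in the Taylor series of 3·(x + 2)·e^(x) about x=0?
Expand to order 3: 3·(x + 2)·e^(x) = 5·x^3/2 + 6·x^2 + 9·x + 6 + O(x^4).
The coefficient of x^3 is 5/2.

Final answer: 5/2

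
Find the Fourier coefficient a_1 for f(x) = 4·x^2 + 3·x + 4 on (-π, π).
a_1 = (1/π) ∫_{-π}^{π} f(x)·cos(1x) dx.
Evaluate the integral (use parity and integration by parts as needed): a_1 = -16.

Final answer: -16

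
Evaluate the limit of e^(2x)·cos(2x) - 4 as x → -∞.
Evaluate the dominant behaviour as x → -∞; each term tends to a finite value or vanishes.
Limit = -4.

Final answer: -4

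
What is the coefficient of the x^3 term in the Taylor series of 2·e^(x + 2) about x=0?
Expand to order 3: 2·e^(x + 2) = x^3·e^(2)/3 + x^2·e^(2) + 2·x·e^(2) + 2·e^(2) + O(x^4).
The coefficient of x^3 is e^(2)/3.

Final answer: e^(2)/3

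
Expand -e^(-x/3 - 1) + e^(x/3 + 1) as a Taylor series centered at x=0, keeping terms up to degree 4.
x^4·(-e^(-1)/1944 + e/1944) + x^3·(e^(-1)/162 + e/162) + x^2·(-e^(-1)/18 + e/18) + x·(e^(-1)/3 + e/3) - e^(-1) + e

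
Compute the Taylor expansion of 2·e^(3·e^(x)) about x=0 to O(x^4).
19·x^3·e^(3) + 12·x^2·e^(3) + 6·x·e^(3) + 2·e^(3)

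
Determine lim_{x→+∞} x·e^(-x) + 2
Evaluate the dominant behaviour as x → +∞; each term tends to a finite value or vanishes.
Limit = 2.

Final answer: 2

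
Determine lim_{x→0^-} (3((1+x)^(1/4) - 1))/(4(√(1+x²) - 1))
Both numerator and denominator → 0 as x → 0^-; this is a 0/0 indeterminate form.
Expand each to leading order near x = 0: numerator ~ 3·x/4, denominator ~ 2·x^2.
The limit of the ratio is -∞.

Final answer: -∞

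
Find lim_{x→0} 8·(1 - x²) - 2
Direct substitution at x = 0 gives 6.

Final answer: 6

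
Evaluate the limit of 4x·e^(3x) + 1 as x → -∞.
The product is a 0·∞ indeterminate form at x → -∞.
Rewrite the product as 4x / e^(-3x) (an ∞/∞ form) and apply L'Hôpital, or use the standard hierarchy e^(3|x|) ≫ |x| as x → -∞.
The indeterminate product → 0, so the limit = 1.

Final answer: 1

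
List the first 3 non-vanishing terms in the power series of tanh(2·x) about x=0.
64·x^5/15 - 8·x^3/3 + 2·x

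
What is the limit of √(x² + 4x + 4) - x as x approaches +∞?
This is an ∞ − ∞ indeterminate form.
Multiply and divide by the conjugate √(x²+4x + 4) + x; the x² terms cancel, leaving (4x + 4)/(√(x²+4x + 4)+x) → 4/2 = 2.
Limit = 2.

Final answer: 2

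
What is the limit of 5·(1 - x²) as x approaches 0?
Direct substitution at x = 0 gives 5.

Final answer: 5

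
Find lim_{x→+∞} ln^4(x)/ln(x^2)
This is an ∞/∞ indeterminate form as x → +∞.
Write ln(x^2) = 2·ln(x), reducing the quotient to ln^3(x)/2 → ∞.
Limit = ∞.

Final answer: ∞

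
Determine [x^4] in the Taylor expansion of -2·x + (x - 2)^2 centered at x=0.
Expand to order 4: -2·x + (x - 2)^2 = x^2 - 6·x + 4 + O(x^5).
The coefficient of x^4 is 0.

Final answer: 0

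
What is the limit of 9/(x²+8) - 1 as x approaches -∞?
Evaluate the dominant behaviour as x → -∞; each term tends to a finite value or vanishes.
Limit = -1.

Final answer: -1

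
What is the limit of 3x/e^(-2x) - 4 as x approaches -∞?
The quotient is an ∞/∞ indeterminate form as x → -∞.
Compare growth rates of the dominant terms (exponentials ≫ polynomials ≫ logarithms), or apply L'Hôpital's rule; the quotient → 0.
Adding the constant: 0 - 4 = -4. Limit = -4.

Final answer: -4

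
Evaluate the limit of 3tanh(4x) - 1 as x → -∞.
Evaluate the dominant behaviour as x → -∞; each term tends to a finite value or vanishes.
Limit = -4.

Final answer: -4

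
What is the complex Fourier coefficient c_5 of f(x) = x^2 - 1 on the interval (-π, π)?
Compute the real Fourier coefficients first: a_5 = -4/25, b_5 = 0.
Then c_5 = (a_5 − i·b_5)/2 = -2/25.

Final answer: -2/25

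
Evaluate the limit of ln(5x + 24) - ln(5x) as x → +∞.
This is an ∞ − ∞ indeterminate form.
Combine the logarithms: ln(5x+24) − ln(5x) = ln((5x+24)/(5x)) = ln(1 + 24/(5x)) → ln(1) = 0.
Limit = 0.

Final answer: 0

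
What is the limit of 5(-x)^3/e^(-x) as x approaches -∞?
This is an ∞/∞ indeterminate form as x → -∞.
Compare growth rates of the dominant terms (exponentials ≫ polynomials ≫ logarithms), or apply L'Hôpital's rule; the quotient → 0.
Limit = 0.

Final answer: 0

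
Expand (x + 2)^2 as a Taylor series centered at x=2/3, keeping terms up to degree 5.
64/9 + 16·(x - 2/3)/3 + (x - 2/3)^2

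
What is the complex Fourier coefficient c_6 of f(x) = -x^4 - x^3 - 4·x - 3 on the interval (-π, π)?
Compute the real Fourier coefficients first: a_6 = 1/27 - 2·π^2/9, b_6 = 23/18 + π^2/3.
Then c_6 = (a_6 − i·b_6)/2 = -π^2/9 + 1/54 - i·π^2/6 - 23·i/36.

Final answer: -π^2/9 + 1/54 - i·π^2/6 - 23·i/36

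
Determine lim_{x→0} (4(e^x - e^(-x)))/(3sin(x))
Both numerator and denominator → 0 as x → 0; this is a 0/0 indeterminate form.
Expand each to leading order near x = 0: numerator ~ 8·x, denominator ~ 3·x.
The limit of the ratio is 8/3.

Final answer: 8/3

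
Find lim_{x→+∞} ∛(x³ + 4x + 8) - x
This is an ∞ − ∞ indeterminate form.
Multiply by (A² + AB + B²)/(A² + AB + B²) where A = ∛(x³+4x + 8), B = x to use A³ − B³ = (A−B)(A²+AB+B²); the x³ terms cancel, leaving (4x + 8)/(A²+AB+B²) with denominator ~ 3x², so the limit is 0.
Limit = 0.

Final answer: 0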